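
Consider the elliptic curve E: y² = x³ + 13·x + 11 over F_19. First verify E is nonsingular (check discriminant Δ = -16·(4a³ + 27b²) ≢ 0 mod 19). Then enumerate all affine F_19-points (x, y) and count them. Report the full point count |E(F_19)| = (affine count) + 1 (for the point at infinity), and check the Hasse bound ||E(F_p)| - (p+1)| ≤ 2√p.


Affine points = {(0, 7), (0, 12), (1, 5), (1, 14), (2, 8), (2, 11), (3, 1), (3, 18), (5, 7), (5, 12), (6, 1), (6, 18), (8, 0), (10, 1), (10, 18), (14, 7), (14, 12), (15, 3), (15, 16), (18, 4), (18, 15)}; affine count = 21; |E(F_19)| = 22.

Discriminant check: Δ ∝ 4a³ + 27b² = 4·13³ + 27·11² = 4·2197 + 27·121 ≡ 9 (mod 19). Nonzero ⇒ E is nonsingular.
For each x ∈ F_19, compute rhs = x³ + 13·x + 11 mod 19, then count y ∈ F_19 with y² ≡ rhs.
  x = 0: rhs = 11, matching y values: 7, 12 (2 points).
  x = 1: rhs = 6, matching y values: 5, 14 (2 points).
  x = 2: rhs = 7, matching y values: 8, 11 (2 points).
  x = 3: rhs = 1, matching y values: 1, 18 (2 points).
  x = 4: rhs = 13, matching y values: none (0 points).
  x = 5: rhs = 11, matching y values: 7, 12 (2 points).
  x = 6: rhs = 1, matching y values: 1, 18 (2 points).
  x = 7: rhs = 8, matching y values: none (0 points).
  x = 8: rhs = 0, matching y values: 0 (1 points).
  x = 9: rhs = 2, matching y values: none (0 points).
  x = 10: rhs = 1, matching y values: 1, 18 (2 points).
  x = 11: rhs = 3, matching y values: none (0 points).
  x = 12: rhs = 14, matching y values: none (0 points).
  x = 13: rhs = 2, matching y values: none (0 points).
  x = 14: rhs = 11, matching y values: 7, 12 (2 points).
  x = 15: rhs = 9, matching y values: 3, 16 (2 points).
  x = 16: rhs = 2, matching y values: none (0 points).
  x = 17: rhs = 15, matching y values: none (0 points).
  x = 18: rhs = 16, matching y values: 4, 15 (2 points).
Total affine count: 21.
Full point count |E(F_19)| = 21 + 1 = 22.
Hasse bound: |22 − (19+1)| = |2| = 2 ≤ 2√19 ≈ 8.7178 ✓.


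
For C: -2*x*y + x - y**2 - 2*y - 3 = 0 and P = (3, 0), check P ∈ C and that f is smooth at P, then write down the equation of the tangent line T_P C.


Tangent line at P: x - 8*y - 3 = 0.

Step 1: f(3, 0) = 0, so P lies on C.
Step 2: partial derivatives
  f_x(x, y) = 1 - 2*y, f_y(x, y) = -2*x - 2*y - 2.
  f_x(P) = 1, f_y(P) = -8 (gradient nonzero, so P is smooth).
Step 3: tangent line at P: 1·(x − 3) + -8·(y − 0) = 0.
Expanding: x - 8*y - 3 = 0.


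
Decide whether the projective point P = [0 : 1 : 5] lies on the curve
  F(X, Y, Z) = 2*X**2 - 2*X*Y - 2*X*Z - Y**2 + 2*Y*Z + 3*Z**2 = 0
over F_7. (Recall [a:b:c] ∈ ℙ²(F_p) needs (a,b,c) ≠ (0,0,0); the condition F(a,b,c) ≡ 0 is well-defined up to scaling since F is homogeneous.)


F(0,1,5) ≡ 0 (mod 7); P is on the curve.

Evaluate F(0, 1, 5) term-by-term (mod 7).
  2*X**2 ↦ 2·0·1·1 = 0
  -2*X*Y ↦ -2·0·1·1 = 0
  -2*X*Z ↦ -2·0·1·5 = 0
  -Y**2 ↦ -1·1·1·1 = -1
  2*Y*Z ↦ 2·1·1·5 = 10
  3*Z**2 ↦ 3·1·1·25 = 75
Sum: F(0, 1, 5) = (0) + (0) + (0) + (-1) + (10) + (75) = 84.
Reducing mod 7: 84 ≡ 0 (mod 7).
Since F(a, b, c) ≡ 0 (mod 7), P lies on the curve.


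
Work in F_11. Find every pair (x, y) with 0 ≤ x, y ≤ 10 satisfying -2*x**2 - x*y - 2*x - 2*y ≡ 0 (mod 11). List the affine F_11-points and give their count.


Affine F_11-points: {(0, 0), (1, 6), (2, 8), (3, 4), (4, 8), (5, 4), (6, 6), (7, 1), (8, 1), (10, 0)}; count = 10.

For each of the 121 pairs (x, y) ∈ F_11², evaluate f(x, y) mod 11. Record the zeros.
  x = 0: [0↦0, 1↦9, 2↦7, 3↦5, 4↦3, 5↦1, 6↦10, 7↦8, 8↦6, 9↦4, 10↦2]  zeros at y ∈ {0}
  x = 1: [0↦7, 1↦4, 2↦1, 3↦9, 4↦6, 5↦3, 6↦0, 7↦8, 8↦5, 9↦2, 10↦10]  zeros at y ∈ {6}
  x = 2: [0↦10, 1↦6, 2↦2, 3↦9, 4↦5, 5↦1, 6↦8, 7↦4, 8↦0, 9↦7, 10↦3]  zeros at y ∈ {8}
  x = 3: [0↦9, 1↦4, 2↦10, 3↦5, 4↦0, 5↦6, 6↦1, 7↦7, 8↦2, 9↦8, 10↦3]  zeros at y ∈ {4}
  x = 4: [0↦4, 1↦9, 2↦3, 3↦8, 4↦2, 5↦7, 6↦1, 7↦6, 8↦0, 9↦5, 10↦10]  zeros at y ∈ {8}
  x = 5: [0↦6, 1↦10, 2↦3, 3↦7, 4↦0, 5↦4, 6↦8, 7↦1, 8↦5, 9↦9, 10↦2]  zeros at y ∈ {4}
  x = 6: [0↦4, 1↦7, 2↦10, 3↦2, 4↦5, 5↦8, 6↦0, 7↦3, 8↦6, 9↦9, 10↦1]  zeros at y ∈ {6}
  x = 7: [0↦9, 1↦0, 2↦2, 3↦4, 4↦6, 5↦8, 6↦10, 7↦1, 8↦3, 9↦5, 10↦7]  zeros at y ∈ {1}
  x = 8: [0↦10, 1↦0, 2↦1, 3↦2, 4↦3, 5↦4, 6↦5, 7↦6, 8↦7, 9↦8, 10↦9]  zeros at y ∈ {1}
  x = 9: [0↦7, 1↦7, 2↦7, 3↦7, 4↦7, 5↦7, 6↦7, 7↦7, 8↦7, 9↦7, 10↦7]  zeros at y ∈ ∅
  x = 10: [0↦0, 1↦10, 2↦9, 3↦8, 4↦7, 5↦6, 6↦5, 7↦4, 8↦3, 9↦2, 10↦1]  zeros at y ∈ {0}
Collecting zeros: affine points = {(0, 0), (1, 6), (2, 8), (3, 4), (4, 8), (5, 4), (6, 6), (7, 1), (8, 1), (10, 0)}.
Total count |C(F_11)_aff| = 10.


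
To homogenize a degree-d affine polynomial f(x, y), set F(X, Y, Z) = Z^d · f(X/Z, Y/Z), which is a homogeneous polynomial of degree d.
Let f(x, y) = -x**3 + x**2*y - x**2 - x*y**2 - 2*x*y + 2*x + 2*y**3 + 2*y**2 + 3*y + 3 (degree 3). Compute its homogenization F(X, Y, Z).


F(X, Y, Z) = -X**3 + X**2*Y - X**2*Z - X*Y**2 - 2*X*Y*Z + 2*X*Z**2 + 2*Y**3 + 2*Y**2*Z + 3*Y*Z**2 + 3*Z**3

deg(f) = 3.
Substitute x = X/Z, y = Y/Z into f, then multiply by Z^3.
  monomial -1·x^3·y^0 ↦ -1·X^3·Y^0·Z^0.
  monomial 1·x^2·y^1 ↦ 1·X^2·Y^1·Z^0.
  monomial -1·x^2·y^0 ↦ -1·X^2·Y^0·Z^1.
  monomial -1·x^1·y^2 ↦ -1·X^1·Y^2·Z^0.
  monomial -2·x^1·y^1 ↦ -2·X^1·Y^1·Z^1.
  monomial 2·x^1·y^0 ↦ 2·X^1·Y^0·Z^2.
  monomial 2·x^0·y^3 ↦ 2·X^0·Y^3·Z^0.
  monomial 2·x^0·y^2 ↦ 2·X^0·Y^2·Z^1.
  monomial 3·x^0·y^1 ↦ 3·X^0·Y^1·Z^2.
  monomial 3·x^0·y^0 ↦ 3·X^0·Y^0·Z^3.
Collecting: F(X, Y, Z) = -X**3 + X**2*Y - X**2*Z - X*Y**2 - 2*X*Y*Z + 2*X*Z**2 + 2*Y**3 + 2*Y**2*Z + 3*Y*Z**2 + 3*Z**3.


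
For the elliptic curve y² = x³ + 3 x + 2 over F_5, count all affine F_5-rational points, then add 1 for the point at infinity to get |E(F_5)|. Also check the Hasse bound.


Affine points = {(1, 1), (1, 4), (2, 1), (2, 4)}; affine count = 4; |E(F_5)| = 5.

Discriminant check: Δ ∝ 4a³ + 27b² = 4·3³ + 27·2² = 4·27 + 27·4 ≡ 1 (mod 5). Nonzero ⇒ E is nonsingular.
For each x ∈ F_5, compute rhs = x³ + 3·x + 2 mod 5, then count y ∈ F_5 with y² ≡ rhs.
  x = 0: rhs = 2, matching y values: none (0 points).
  x = 1: rhs = 1, matching y values: 1, 4 (2 points).
  x = 2: rhs = 1, matching y values: 1, 4 (2 points).
  x = 3: rhs = 3, matching y values: none (0 points).
  x = 4: rhs = 3, matching y values: none (0 points).
Total affine count: 4.
Full point count |E(F_5)| = 4 + 1 = 5.
Hasse bound: |5 − (5+1)| = |-1| = 1 ≤ 2√5 ≈ 4.4721 ✓.


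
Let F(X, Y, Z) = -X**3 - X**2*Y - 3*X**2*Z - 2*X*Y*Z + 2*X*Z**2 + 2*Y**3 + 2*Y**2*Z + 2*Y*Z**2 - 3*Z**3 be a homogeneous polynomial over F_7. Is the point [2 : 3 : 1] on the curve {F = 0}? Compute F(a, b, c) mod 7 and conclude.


F(2,3,1) ≡ 0 (mod 7); P is on the curve.

Evaluate F(2, 3, 1) term-by-term (mod 7).
  -X**3 ↦ -1·8·1·1 = -8
  -X**2*Y ↦ -1·4·3·1 = -12
  -3*X**2*Z ↦ -3·4·1·1 = -12
  -2*X*Y*Z ↦ -2·2·3·1 = -12
  2*X*Z**2 ↦ 2·2·1·1 = 4
  2*Y**3 ↦ 2·1·27·1 = 54
  2*Y**2*Z ↦ 2·1·9·1 = 18
  2*Y*Z**2 ↦ 2·1·3·1 = 6
  -3*Z**3 ↦ -3·1·1·1 = -3
Sum: F(2, 3, 1) = (-8) + (-12) + (-12) + (-12) + (4) + (54) + (18) + (6) + (-3) = 35.
Reducing mod 7: 35 ≡ 0 (mod 7).
Since F(a, b, c) ≡ 0 (mod 7), P lies on the curve.


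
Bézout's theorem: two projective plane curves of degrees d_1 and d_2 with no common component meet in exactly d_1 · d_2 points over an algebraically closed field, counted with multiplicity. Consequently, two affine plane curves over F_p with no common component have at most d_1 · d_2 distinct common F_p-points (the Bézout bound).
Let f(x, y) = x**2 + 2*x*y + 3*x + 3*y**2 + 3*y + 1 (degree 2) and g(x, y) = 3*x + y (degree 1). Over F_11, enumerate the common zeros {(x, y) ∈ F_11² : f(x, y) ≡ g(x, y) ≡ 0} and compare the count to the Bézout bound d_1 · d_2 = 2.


Common zeros: {(2, 5)}; count = 1; Bézout bound = 2.

deg(f) = 2, deg(g) = 1, so Bézout bound = 2.
Scan x ∈ F_11. For each x, list the y ∈ F_11 with f(x, y) ≡ 0 and those with g(x, y) ≡ 0 (mod 11); the common zeros in that column are the intersection.
  x = 0: f ≡ 0 at y ∈ ∅; g ≡ 0 at y ∈ {0}; common: ∅.
  x = 1: f ≡ 0 at y ∈ {6, 7}; g ≡ 0 at y ∈ {8}; common: ∅.
  x = 2: f ≡ 0 at y ∈ {0, 5}; g ≡ 0 at y ∈ {5}; common: {5}.
  x = 3: f ≡ 0 at y ∈ ∅; g ≡ 0 at y ∈ {2}; common: ∅.
  x = 4: f ≡ 0 at y ∈ {4, 7}; g ≡ 0 at y ∈ {10}; common: ∅.
  x = 5: f ≡ 0 at y ∈ ∅; g ≡ 0 at y ∈ {7}; common: ∅.
  x = 6: f ≡ 0 at y ∈ {0, 6}; g ≡ 0 at y ∈ {4}; common: ∅.
  x = 7: f ≡ 0 at y ∈ {4, 5}; g ≡ 0 at y ∈ {1}; common: ∅.
  x = 8: f ≡ 0 at y ∈ ∅; g ≡ 0 at y ∈ {9}; common: ∅.
  x = 9: f ≡ 0 at y ∈ ∅; g ≡ 0 at y ∈ {6}; common: ∅.
  x = 10: f ≡ 0 at y ∈ ∅; g ≡ 0 at y ∈ {3}; common: ∅.
Collecting: common zeros = {(2, 5)}, so the count is 1.
Comparison with the Bézout bound: 1 ≤ 2 = deg(f)·deg(g), as expected for curves with no common component (the affine F_11-count falls short of the bound because intersections may lie at infinity, over extension fields, or carry multiplicity).


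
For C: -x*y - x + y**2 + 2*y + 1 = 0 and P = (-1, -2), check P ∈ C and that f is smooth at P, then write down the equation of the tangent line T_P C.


Tangent line at P: x - y - 1 = 0.

Step 1: f(-1, -2) = 0, so P lies on C.
Step 2: partial derivatives
  f_x(x, y) = -y - 1, f_y(x, y) = -x + 2*y + 2.
  f_x(P) = 1, f_y(P) = -1 (gradient nonzero, so P is smooth).
Step 3: tangent line at P: 1·(x − -1) + -1·(y − -2) = 0.
Expanding: x - y - 1 = 0.


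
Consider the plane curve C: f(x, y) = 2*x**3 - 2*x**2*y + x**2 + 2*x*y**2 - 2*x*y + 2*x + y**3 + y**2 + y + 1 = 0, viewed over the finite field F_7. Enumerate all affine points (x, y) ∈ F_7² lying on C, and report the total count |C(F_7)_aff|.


Affine F_7-points: {(0, 6), (1, 1), (3, 0), (3, 3), (3, 4), (4, 2), (4, 5)}; count = 7.

For each of the 49 pairs (x, y) ∈ F_7², evaluate f(x, y) mod 7. Record the zeros.
  x = 0: [0↦1, 1↦4, 2↦1, 3↦5, 4↦1, 5↦2, 6↦0]  zeros at y ∈ {6}
  x = 1: [0↦6, 1↦0, 2↦6, 3↦2, 4↦1, 5↦2, 6↦4]  zeros at y ∈ {1}
  x = 2: [0↦4, 1↦6, 2↦3, 3↦1, 4↦6, 5↦3, 6↦5]  zeros at y ∈ ∅
  x = 3: [0↦0, 1↦6, 2↦4, 3↦0, 4↦0, 5↦3, 6↦1]  zeros at y ∈ {0, 3, 4}
  x = 4: [0↦6, 1↦5, 2↦0, 3↦4, 4↦2, 5↦0, 6↦4]  zeros at y ∈ {2, 5}
  x = 5: [0↦6, 1↦1, 2↦3, 3↦4, 4↦3, 5↦6, 6↦5]  zeros at y ∈ ∅
  x = 6: [0↦5, 1↦6, 2↦4, 3↦5, 4↦1, 5↦5, 6↦2]  zeros at y ∈ ∅
Collecting zeros: affine points = {(0, 6), (1, 1), (3, 0), (3, 3), (3, 4), (4, 2), (4, 5)}.
Total count |C(F_7)_aff| = 7.


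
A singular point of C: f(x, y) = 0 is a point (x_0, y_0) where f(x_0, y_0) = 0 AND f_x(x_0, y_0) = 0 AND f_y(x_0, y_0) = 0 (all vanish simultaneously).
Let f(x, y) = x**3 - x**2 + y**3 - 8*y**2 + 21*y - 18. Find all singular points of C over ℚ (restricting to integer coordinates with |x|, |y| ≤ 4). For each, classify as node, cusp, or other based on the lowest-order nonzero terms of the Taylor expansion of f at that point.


Singular points: {(0, 3)}; classification: node.

Compute partial derivatives:
  f_x = 3*x**2 - 2*x.
  f_y = 3*y**2 - 16*y + 21.
Scan x_0 ∈ {−4, ..., 4}. For each x_0, f_y(x_0, y) is a polynomial in y; find its integer roots y ∈ {−4, ..., 4}, then test f_x and f at those candidates.
  x = -4: f_y(-4, y) = 3*y**2 - 16*y + 21; vanishes at y ∈ {3}. (-4, 3): f_x = 56 ≠ 0.
  x = -3: f_y(-3, y) = 3*y**2 - 16*y + 21; vanishes at y ∈ {3}. (-3, 3): f_x = 33 ≠ 0.
  x = -2: f_y(-2, y) = 3*y**2 - 16*y + 21; vanishes at y ∈ {3}. (-2, 3): f_x = 16 ≠ 0.
  x = -1: f_y(-1, y) = 3*y**2 - 16*y + 21; vanishes at y ∈ {3}. (-1, 3): f_x = 5 ≠ 0.
  x = 0: f_y(0, y) = 3*y**2 - 16*y + 21; vanishes at y ∈ {3}. (0, 3): f_x = 0, f = 0 — SINGULAR.
  x = 1: f_y(1, y) = 3*y**2 - 16*y + 21; vanishes at y ∈ {3}. (1, 3): f_x = 1 ≠ 0.
  x = 2: f_y(2, y) = 3*y**2 - 16*y + 21; vanishes at y ∈ {3}. (2, 3): f_x = 8 ≠ 0.
  x = 3: f_y(3, y) = 3*y**2 - 16*y + 21; vanishes at y ∈ {3}. (3, 3): f_x = 21 ≠ 0.
  x = 4: f_y(4, y) = 3*y**2 - 16*y + 21; vanishes at y ∈ {3}. (4, 3): f_x = 40 ≠ 0.
Only singular point on the grid: (0, 3).
Classify: substitute x = 0 + u, y = 3 + v and expand: f = u**3 - u**2 + v**3 + v**2.
No constant or linear terms (consistent with a singular point). Quadratic part: -u**2 + v**2. Cubic part: u**3 + v**3.
The quadratic part v**2 - u**2 = (v − u)(v + u) splits into two distinct linear factors, so there are two distinct tangent lines y − 3 = ±(x − 0) — this is a node (ordinary double point).
Classification: node.


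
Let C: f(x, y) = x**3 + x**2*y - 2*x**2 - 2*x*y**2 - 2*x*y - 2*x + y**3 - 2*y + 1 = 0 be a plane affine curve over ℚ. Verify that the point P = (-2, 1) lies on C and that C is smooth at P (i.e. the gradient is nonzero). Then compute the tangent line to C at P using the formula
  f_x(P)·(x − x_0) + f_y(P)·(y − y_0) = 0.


Tangent line at P: 10*x + 17*y + 3 = 0.

Step 1: f(-2, 1) = 0, so P lies on C.
Step 2: partial derivatives
  f_x(x, y) = 3*x**2 + 2*x*y - 4*x - 2*y**2 - 2*y - 2, f_y(x, y) = x**2 - 4*x*y - 2*x + 3*y**2 - 2.
  f_x(P) = 10, f_y(P) = 17 (gradient nonzero, so P is smooth).
Step 3: tangent line at P: 10·(x − -2) + 17·(y − 1) = 0.
Expanding: 10*x + 17*y + 3 = 0.


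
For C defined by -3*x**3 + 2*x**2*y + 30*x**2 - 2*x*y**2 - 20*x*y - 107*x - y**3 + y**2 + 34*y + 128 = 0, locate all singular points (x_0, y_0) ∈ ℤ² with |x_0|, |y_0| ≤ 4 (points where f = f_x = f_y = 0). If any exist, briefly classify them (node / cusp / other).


Singular points: {(3, -2)}; classification: node.

Compute partial derivatives:
  f_x = -9*x**2 + 4*x*y + 60*x - 2*y**2 - 20*y - 107.
  f_y = 2*x**2 - 4*x*y - 20*x - 3*y**2 + 2*y + 34.
Scan x_0 ∈ {−4, ..., 4}. For each x_0, f_y(x_0, y) is a polynomial in y; find its integer roots y ∈ {−4, ..., 4}, then test f_x and f at those candidates.
  x = -4: f_y(-4, y) = -3*y**2 + 18*y + 146; no integer root y with |y| ≤ 4.
  x = -3: f_y(-3, y) = -3*y**2 + 14*y + 112; no integer root y with |y| ≤ 4.
  x = -2: f_y(-2, y) = -3*y**2 + 10*y + 82; no integer root y with |y| ≤ 4.
  x = -1: f_y(-1, y) = -3*y**2 + 6*y + 56; no integer root y with |y| ≤ 4.
  x = 0: f_y(0, y) = -3*y**2 + 2*y + 34; no integer root y with |y| ≤ 4.
  x = 1: f_y(1, y) = -3*y**2 - 2*y + 16; vanishes at y ∈ {2}. (1, 2): f_x = -96 ≠ 0.
  x = 2: f_y(2, y) = -3*y**2 - 6*y + 2; no integer root y with |y| ≤ 4.
  x = 3: f_y(3, y) = -3*y**2 - 10*y - 8; vanishes at y ∈ {-2}. (3, -2): f_x = 0, f = 0 — SINGULAR.
  x = 4: f_y(4, y) = -3*y**2 - 14*y - 14; no integer root y with |y| ≤ 4.
Only singular point on the grid: (3, -2).
Classify: substitute x = 3 + u, y = -2 + v and expand: f = -3*u**3 + 2*u**2*v - u**2 - 2*u*v**2 - v**3 + v**2.
No constant or linear terms (consistent with a singular point). Quadratic part: -u**2 + v**2. Cubic part: -3*u**3 + 2*u**2*v - 2*u*v**2 - v**3.
The quadratic part v**2 - u**2 = (v − u)(v + u) splits into two distinct linear factors, so there are two distinct tangent lines y − -2 = ±(x − 3) — this is a node (ordinary double point).
Classification: node.


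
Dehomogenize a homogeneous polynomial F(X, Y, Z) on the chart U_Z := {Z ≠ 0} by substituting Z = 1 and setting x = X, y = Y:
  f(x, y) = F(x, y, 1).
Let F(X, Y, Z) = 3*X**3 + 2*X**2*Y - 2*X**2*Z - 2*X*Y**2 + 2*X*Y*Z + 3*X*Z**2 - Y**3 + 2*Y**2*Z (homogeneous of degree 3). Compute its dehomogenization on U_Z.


f(x, y) = 3*x**3 + 2*x**2*y - 2*x**2 - 2*x*y**2 + 2*x*y + 3*x - y**3 + 2*y**2

On U_Z we set Z = 1. Each monomial c·X^i·Y^j·Z^k in F becomes c·x^i·y^j·1^k = c·x^i·y^j.
Substituting Z = 1: F(X, Y, 1) = 3*x**3 + 2*x**2*y - 2*x**2 - 2*x*y**2 + 2*x*y + 3*x - y**3 + 2*y**2.
Note: deg(f) ≤ deg(F) = 3; strict inequality happens when F is divisible by Z (lost terms).


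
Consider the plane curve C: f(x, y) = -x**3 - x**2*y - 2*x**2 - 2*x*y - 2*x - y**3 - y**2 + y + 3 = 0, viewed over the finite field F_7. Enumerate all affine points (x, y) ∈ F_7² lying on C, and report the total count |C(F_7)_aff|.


Affine F_7-points: {(0, 2), (1, 6), (3, 3), (4, 1), (4, 4), (5, 0)}; count = 6.

For each of the 49 pairs (x, y) ∈ F_7², evaluate f(x, y) mod 7. Record the zeros.
  x = 0: [0↦3, 1↦2, 2↦0, 3↦5, 4↦4, 5↦5, 6↦2]  zeros at y ∈ {2}
  x = 1: [0↦5, 1↦1, 2↦3, 3↦5, 4↦1, 5↦6, 6↦0]  zeros at y ∈ {6}
  x = 2: [0↦4, 1↦2, 2↦6, 3↦3, 4↦1, 5↦1, 6↦4]  zeros at y ∈ ∅
  x = 3: [0↦1, 1↦6, 2↦3, 3↦0, 4↦5, 5↦5, 6↦1]  zeros at y ∈ {3}
  x = 4: [0↦4, 1↦0, 2↦2, 3↦4, 4↦0, 5↦5, 6↦6]  zeros at y ∈ {1, 4}
  x = 5: [0↦0, 1↦6, 2↦4, 3↦2, 4↦1, 5↦2, 6↦6]  zeros at y ∈ {0}
  x = 6: [0↦4, 1↦4, 2↦3, 3↦2, 4↦2, 5↦4, 6↦2]  zeros at y ∈ ∅
Collecting zeros: affine points = {(0, 2), (1, 6), (3, 3), (4, 1), (4, 4), (5, 0)}.
Total count |C(F_7)_aff| = 6.


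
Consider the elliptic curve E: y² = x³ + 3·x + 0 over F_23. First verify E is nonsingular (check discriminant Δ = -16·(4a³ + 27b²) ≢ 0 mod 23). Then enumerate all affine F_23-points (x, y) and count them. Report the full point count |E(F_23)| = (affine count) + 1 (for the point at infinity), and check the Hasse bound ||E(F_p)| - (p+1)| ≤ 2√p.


Affine points = {(0, 0), (1, 2), (1, 21), (3, 6), (3, 17), (5, 5), (5, 18), (6, 2), (6, 21), (10, 8), (10, 15), (12, 4), (12, 19), (14, 7), (14, 16), (15, 4), (15, 19), (16, 2), (16, 21), (19, 4), (19, 19), (21, 3), (21, 20)}; affine count = 23; |E(F_23)| = 24.

Discriminant check: Δ ∝ 4a³ + 27b² = 4·3³ + 27·0² = 4·27 + 27·0 ≡ 16 (mod 23). Nonzero ⇒ E is nonsingular.
For each x ∈ F_23, compute rhs = x³ + 3·x + 0 mod 23, then count y ∈ F_23 with y² ≡ rhs.
  x = 0: rhs = 0, matching y values: 0 (1 points).
  x = 1: rhs = 4, matching y values: 2, 21 (2 points).
  x = 2: rhs = 14, matching y values: none (0 points).
  x = 3: rhs = 13, matching y values: 6, 17 (2 points).
  x = 4: rhs = 7, matching y values: none (0 points).
  x = 5: rhs = 2, matching y values: 5, 18 (2 points).
  x = 6: rhs = 4, matching y values: 2, 21 (2 points).
  x = 7: rhs = 19, matching y values: none (0 points).
  x = 8: rhs = 7, matching y values: none (0 points).
  x = 9: rhs = 20, matching y values: none (0 points).
  x = 10: rhs = 18, matching y values: 8, 15 (2 points).
  x = 11: rhs = 7, matching y values: none (0 points).
  x = 12: rhs = 16, matching y values: 4, 19 (2 points).
  x = 13: rhs = 5, matching y values: none (0 points).
  x = 14: rhs = 3, matching y values: 7, 16 (2 points).
  x = 15: rhs = 16, matching y values: 4, 19 (2 points).
  x = 16: rhs = 4, matching y values: 2, 21 (2 points).
  x = 17: rhs = 19, matching y values: none (0 points).
  x = 18: rhs = 21, matching y values: none (0 points).
  x = 19: rhs = 16, matching y values: 4, 19 (2 points).
  x = 20: rhs = 10, matching y values: none (0 points).
  x = 21: rhs = 9, matching y values: 3, 20 (2 points).
  x = 22: rhs = 19, matching y values: none (0 points).
Total affine count: 23.
Full point count |E(F_23)| = 23 + 1 = 24.
Hasse bound: |24 − (23+1)| = |0| = 0 ≤ 2√23 ≈ 9.5917 ✓.


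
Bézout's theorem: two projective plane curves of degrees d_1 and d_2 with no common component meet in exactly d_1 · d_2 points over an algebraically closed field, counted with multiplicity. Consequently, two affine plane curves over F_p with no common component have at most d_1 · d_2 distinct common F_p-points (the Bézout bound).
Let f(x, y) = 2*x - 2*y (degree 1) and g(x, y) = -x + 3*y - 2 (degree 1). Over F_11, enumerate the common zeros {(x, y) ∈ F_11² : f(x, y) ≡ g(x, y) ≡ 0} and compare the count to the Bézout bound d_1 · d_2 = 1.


Common zeros: {(1, 1)}; count = 1; Bézout bound = 1.

deg(f) = 1, deg(g) = 1, so Bézout bound = 1.
Scan x ∈ F_11. For each x, list the y ∈ F_11 with f(x, y) ≡ 0 and those with g(x, y) ≡ 0 (mod 11); the common zeros in that column are the intersection.
  x = 0: f ≡ 0 at y ∈ {0}; g ≡ 0 at y ∈ {8}; common: ∅.
  x = 1: f ≡ 0 at y ∈ {1}; g ≡ 0 at y ∈ {1}; common: {1}.
  x = 2: f ≡ 0 at y ∈ {2}; g ≡ 0 at y ∈ {5}; common: ∅.
  x = 3: f ≡ 0 at y ∈ {3}; g ≡ 0 at y ∈ {9}; common: ∅.
  x = 4: f ≡ 0 at y ∈ {4}; g ≡ 0 at y ∈ {2}; common: ∅.
  x = 5: f ≡ 0 at y ∈ {5}; g ≡ 0 at y ∈ {6}; common: ∅.
  x = 6: f ≡ 0 at y ∈ {6}; g ≡ 0 at y ∈ {10}; common: ∅.
  x = 7: f ≡ 0 at y ∈ {7}; g ≡ 0 at y ∈ {3}; common: ∅.
  x = 8: f ≡ 0 at y ∈ {8}; g ≡ 0 at y ∈ {7}; common: ∅.
  x = 9: f ≡ 0 at y ∈ {9}; g ≡ 0 at y ∈ {0}; common: ∅.
  x = 10: f ≡ 0 at y ∈ {10}; g ≡ 0 at y ∈ {4}; common: ∅.
Collecting: common zeros = {(1, 1)}, so the count is 1.
Comparison with the Bézout bound: 1 ≤ 1 = deg(f)·deg(g), as expected for curves with no common component (the bound is attained).


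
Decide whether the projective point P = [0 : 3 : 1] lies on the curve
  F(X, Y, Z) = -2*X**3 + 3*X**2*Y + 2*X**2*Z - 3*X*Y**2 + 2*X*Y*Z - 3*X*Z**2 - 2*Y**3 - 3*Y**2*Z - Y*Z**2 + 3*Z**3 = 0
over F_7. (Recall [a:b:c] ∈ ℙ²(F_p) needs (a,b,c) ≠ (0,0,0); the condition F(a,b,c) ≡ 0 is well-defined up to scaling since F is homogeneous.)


F(0,3,1) ≡ 3 (mod 7); P is NOT on the curve.

Evaluate F(0, 3, 1) term-by-term (mod 7).
  -2*X**3 ↦ -2·0·1·1 = 0
  3*X**2*Y ↦ 3·0·3·1 = 0
  2*X**2*Z ↦ 2·0·1·1 = 0
  -3*X*Y**2 ↦ -3·0·9·1 = 0
  2*X*Y*Z ↦ 2·0·3·1 = 0
  -3*X*Z**2 ↦ -3·0·1·1 = 0
  -2*Y**3 ↦ -2·1·27·1 = -54
  -3*Y**2*Z ↦ -3·1·9·1 = -27
  -Y*Z**2 ↦ -1·1·3·1 = -3
  3*Z**3 ↦ 3·1·1·1 = 3
Sum: F(0, 3, 1) = (0) + (0) + (0) + (0) + (0) + (0) + (-54) + (-27) + (-3) + (3) = -81.
Reducing mod 7: -81 ≡ 3 (mod 7).
Since F(a, b, c) ≡ 3 ≠ 0 (mod 7), P does NOT lie on the curve.


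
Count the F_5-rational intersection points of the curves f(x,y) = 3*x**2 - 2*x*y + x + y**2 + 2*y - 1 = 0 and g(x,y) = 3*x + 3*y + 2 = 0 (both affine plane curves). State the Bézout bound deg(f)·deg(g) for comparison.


Common zeros: ∅; count = 0; Bézout bound = 2.

deg(f) = 2, deg(g) = 1, so Bézout bound = 2.
Scan x ∈ F_5. For each x, list the y ∈ F_5 with f(x, y) ≡ 0 and those with g(x, y) ≡ 0 (mod 5); the common zeros in that column are the intersection.
  x = 0: f ≡ 0 at y ∈ ∅; g ≡ 0 at y ∈ {1}; common: ∅.
  x = 1: f ≡ 0 at y ∈ ∅; g ≡ 0 at y ∈ {0}; common: ∅.
  x = 2: f ≡ 0 at y ∈ ∅; g ≡ 0 at y ∈ {4}; common: ∅.
  x = 3: f ≡ 0 at y ∈ {2}; g ≡ 0 at y ∈ {3}; common: ∅.
  x = 4: f ≡ 0 at y ∈ ∅; g ≡ 0 at y ∈ {2}; common: ∅.
Collecting: common zeros = ∅, so the count is 0.
Comparison with the Bézout bound: 0 ≤ 2 = deg(f)·deg(g), as expected for curves with no common component (the affine F_5-count falls short of the bound because intersections may lie at infinity, over extension fields, or carry multiplicity).


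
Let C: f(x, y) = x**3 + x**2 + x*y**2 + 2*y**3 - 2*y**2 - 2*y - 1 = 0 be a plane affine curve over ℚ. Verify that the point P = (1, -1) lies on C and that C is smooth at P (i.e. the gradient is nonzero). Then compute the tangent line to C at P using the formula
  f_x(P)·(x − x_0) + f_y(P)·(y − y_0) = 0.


Tangent line at P: 6*x + 6*y = 0.

Step 1: f(1, -1) = 0, so P lies on C.
Step 2: partial derivatives
  f_x(x, y) = 3*x**2 + 2*x + y**2, f_y(x, y) = 2*x*y + 6*y**2 - 4*y - 2.
  f_x(P) = 6, f_y(P) = 6 (gradient nonzero, so P is smooth).
Step 3: tangent line at P: 6·(x − 1) + 6·(y − -1) = 0.
Expanding: 6*x + 6*y = 0.


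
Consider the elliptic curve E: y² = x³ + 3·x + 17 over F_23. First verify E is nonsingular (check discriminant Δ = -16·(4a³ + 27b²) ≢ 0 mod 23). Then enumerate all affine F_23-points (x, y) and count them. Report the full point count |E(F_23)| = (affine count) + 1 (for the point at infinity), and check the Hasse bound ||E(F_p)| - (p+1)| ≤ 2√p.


Affine points = {(2, 10), (2, 13), (4, 1), (4, 22), (7, 6), (7, 17), (8, 1), (8, 22), (10, 9), (10, 14), (11, 1), (11, 22), (17, 6), (17, 17), (20, 2), (20, 21), (21, 7), (21, 16), (22, 6), (22, 17)}; affine count = 20; |E(F_23)| = 21.

Discriminant check: Δ ∝ 4a³ + 27b² = 4·3³ + 27·17² = 4·27 + 27·289 ≡ 22 (mod 23). Nonzero ⇒ E is nonsingular.
For each x ∈ F_23, compute rhs = x³ + 3·x + 17 mod 23, then count y ∈ F_23 with y² ≡ rhs.
  x = 0: rhs = 17, matching y values: none (0 points).
  x = 1: rhs = 21, matching y values: none (0 points).
  x = 2: rhs = 8, matching y values: 10, 13 (2 points).
  x = 3: rhs = 7, matching y values: none (0 points).
  x = 4: rhs = 1, matching y values: 1, 22 (2 points).
  x = 5: rhs = 19, matching y values: none (0 points).
  x = 6: rhs = 21, matching y values: none (0 points).
  x = 7: rhs = 13, matching y values: 6, 17 (2 points).
  x = 8: rhs = 1, matching y values: 1, 22 (2 points).
  x = 9: rhs = 14, matching y values: none (0 points).
  x = 10: rhs = 12, matching y values: 9, 14 (2 points).
  x = 11: rhs = 1, matching y values: 1, 22 (2 points).
  x = 12: rhs = 10, matching y values: none (0 points).
  x = 13: rhs = 22, matching y values: none (0 points).
  x = 14: rhs = 20, matching y values: none (0 points).
  x = 15: rhs = 10, matching y values: none (0 points).
  x = 16: rhs = 21, matching y values: none (0 points).
  x = 17: rhs = 13, matching y values: 6, 17 (2 points).
  x = 18: rhs = 15, matching y values: none (0 points).
  x = 19: rhs = 10, matching y values: none (0 points).
  x = 20: rhs = 4, matching y values: 2, 21 (2 points).
  x = 21: rhs = 3, matching y values: 7, 16 (2 points).
  x = 22: rhs = 13, matching y values: 6, 17 (2 points).
Total affine count: 20.
Full point count |E(F_23)| = 20 + 1 = 21.
Hasse bound: |21 − (23+1)| = |-3| = 3 ≤ 2√23 ≈ 9.5917 ✓.


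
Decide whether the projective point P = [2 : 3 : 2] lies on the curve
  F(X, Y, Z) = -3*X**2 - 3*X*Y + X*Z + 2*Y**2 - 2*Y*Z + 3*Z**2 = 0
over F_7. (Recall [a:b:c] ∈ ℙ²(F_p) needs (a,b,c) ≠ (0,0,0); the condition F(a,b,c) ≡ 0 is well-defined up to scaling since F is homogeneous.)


F(2,3,2) ≡ 6 (mod 7); P is NOT on the curve.

Evaluate F(2, 3, 2) term-by-term (mod 7).
  -3*X**2 ↦ -3·4·1·1 = -12
  -3*X*Y ↦ -3·2·3·1 = -18
  X*Z ↦ 1·2·1·2 = 4
  2*Y**2 ↦ 2·1·9·1 = 18
  -2*Y*Z ↦ -2·1·3·2 = -12
  3*Z**2 ↦ 3·1·1·4 = 12
Sum: F(2, 3, 2) = (-12) + (-18) + (4) + (18) + (-12) + (12) = -8.
Reducing mod 7: -8 ≡ 6 (mod 7).
Since F(a, b, c) ≡ 6 ≠ 0 (mod 7), P does NOT lie on the curve.


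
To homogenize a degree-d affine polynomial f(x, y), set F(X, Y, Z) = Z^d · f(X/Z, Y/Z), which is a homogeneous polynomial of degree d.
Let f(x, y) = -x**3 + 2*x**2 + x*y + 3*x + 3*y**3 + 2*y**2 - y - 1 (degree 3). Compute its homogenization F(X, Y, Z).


F(X, Y, Z) = -X**3 + 2*X**2*Z + X*Y*Z + 3*X*Z**2 + 3*Y**3 + 2*Y**2*Z - Y*Z**2 - Z**3

deg(f) = 3.
Substitute x = X/Z, y = Y/Z into f, then multiply by Z^3.
  monomial -1·x^3·y^0 ↦ -1·X^3·Y^0·Z^0.
  monomial 2·x^2·y^0 ↦ 2·X^2·Y^0·Z^1.
  monomial 1·x^1·y^1 ↦ 1·X^1·Y^1·Z^1.
  monomial 3·x^1·y^0 ↦ 3·X^1·Y^0·Z^2.
  monomial 3·x^0·y^3 ↦ 3·X^0·Y^3·Z^0.
  monomial 2·x^0·y^2 ↦ 2·X^0·Y^2·Z^1.
  monomial -1·x^0·y^1 ↦ -1·X^0·Y^1·Z^2.
  monomial -1·x^0·y^0 ↦ -1·X^0·Y^0·Z^3.
Collecting: F(X, Y, Z) = -X**3 + 2*X**2*Z + X*Y*Z + 3*X*Z**2 + 3*Y**3 + 2*Y**2*Z - Y*Z**2 - Z**3.


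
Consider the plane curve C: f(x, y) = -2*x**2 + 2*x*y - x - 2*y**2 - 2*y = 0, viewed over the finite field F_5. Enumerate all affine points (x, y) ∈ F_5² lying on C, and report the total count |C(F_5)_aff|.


Affine F_5-points: {(0, 0), (0, 4), (1, 1), (1, 4), (2, 0), (2, 1)}; count = 6.

For each of the 25 pairs (x, y) ∈ F_5², evaluate f(x, y) mod 5. Record the zeros.
  x = 0: [0↦0, 1↦1, 2↦3, 3↦1, 4↦0]  zeros at y ∈ {0, 4}
  x = 1: [0↦2, 1↦0, 2↦4, 3↦4, 4↦0]  zeros at y ∈ {1, 4}
  x = 2: [0↦0, 1↦0, 2↦1, 3↦3, 4↦1]  zeros at y ∈ {0, 1}
  x = 3: [0↦4, 1↦1, 2↦4, 3↦3, 4↦3]  zeros at y ∈ ∅
  x = 4: [0↦4, 1↦3, 2↦3, 3↦4, 4↦1]  zeros at y ∈ ∅
Collecting zeros: affine points = {(0, 0), (0, 4), (1, 1), (1, 4), (2, 0), (2, 1)}.
Total count |C(F_5)_aff| = 6.


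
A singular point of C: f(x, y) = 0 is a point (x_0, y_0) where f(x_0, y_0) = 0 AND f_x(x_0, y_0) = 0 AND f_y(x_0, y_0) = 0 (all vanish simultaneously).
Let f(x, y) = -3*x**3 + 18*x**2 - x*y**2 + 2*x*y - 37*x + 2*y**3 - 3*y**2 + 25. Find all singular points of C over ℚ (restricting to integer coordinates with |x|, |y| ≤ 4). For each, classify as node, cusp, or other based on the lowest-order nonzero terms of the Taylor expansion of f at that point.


Singular points: {(2, 1)}; classification: cusp.

Compute partial derivatives:
  f_x = -9*x**2 + 36*x - y**2 + 2*y - 37.
  f_y = -2*x*y + 2*x + 6*y**2 - 6*y.
Scan x_0 ∈ {−4, ..., 4}. For each x_0, f_y(x_0, y) is a polynomial in y; find its integer roots y ∈ {−4, ..., 4}, then test f_x and f at those candidates.
  x = -4: f_y(-4, y) = 6*y**2 + 2*y - 8; vanishes at y ∈ {1}. (-4, 1): f_x = -324 ≠ 0.
  x = -3: f_y(-3, y) = 6*y**2 - 6; vanishes at y ∈ {-1, 1}. (-3, -1): f_x = -229 ≠ 0; (-3, 1): f_x = -225 ≠ 0.
  x = -2: f_y(-2, y) = 6*y**2 - 2*y - 4; vanishes at y ∈ {1}. (-2, 1): f_x = -144 ≠ 0.
  x = -1: f_y(-1, y) = 6*y**2 - 4*y - 2; vanishes at y ∈ {1}. (-1, 1): f_x = -81 ≠ 0.
  x = 0: f_y(0, y) = 6*y**2 - 6*y; vanishes at y ∈ {0, 1}. (0, 0): f_x = -37 ≠ 0; (0, 1): f_x = -36 ≠ 0.
  x = 1: f_y(1, y) = 6*y**2 - 8*y + 2; vanishes at y ∈ {1}. (1, 1): f_x = -9 ≠ 0.
  x = 2: f_y(2, y) = 6*y**2 - 10*y + 4; vanishes at y ∈ {1}. (2, 1): f_x = 0, f = 0 — SINGULAR.
  x = 3: f_y(3, y) = 6*y**2 - 12*y + 6; vanishes at y ∈ {1}. (3, 1): f_x = -9 ≠ 0.
  x = 4: f_y(4, y) = 6*y**2 - 14*y + 8; vanishes at y ∈ {1}. (4, 1): f_x = -36 ≠ 0.
Only singular point on the grid: (2, 1).
Classify: substitute x = 2 + u, y = 1 + v and expand: f = -3*u**3 - u*v**2 + 2*v**3 + v**2.
No constant or linear terms (consistent with a singular point). Quadratic part: v**2. Cubic part: -3*u**3 - u*v**2 + 2*v**3.
The quadratic part v**2 is a perfect square, so there is a single (double) tangent line v = 0, i.e. y = 1. Restricting the cubic part to that line (v = 0) leaves -3*u**3 ≠ 0, so f is not divisible by v and the branch is v² ≈ 3*u**3 to lowest order — this is a cusp.
Classification: cusp.


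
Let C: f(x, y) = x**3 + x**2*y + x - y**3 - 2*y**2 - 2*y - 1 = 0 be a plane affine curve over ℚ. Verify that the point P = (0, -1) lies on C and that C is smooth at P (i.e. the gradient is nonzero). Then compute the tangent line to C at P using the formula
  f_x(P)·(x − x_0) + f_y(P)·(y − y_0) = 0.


Tangent line at P: x - y - 1 = 0.

Step 1: f(0, -1) = 0, so P lies on C.
Step 2: partial derivatives
  f_x(x, y) = 3*x**2 + 2*x*y + 1, f_y(x, y) = x**2 - 3*y**2 - 4*y - 2.
  f_x(P) = 1, f_y(P) = -1 (gradient nonzero, so P is smooth).
Step 3: tangent line at P: 1·(x − 0) + -1·(y − -1) = 0.
Expanding: x - y - 1 = 0.


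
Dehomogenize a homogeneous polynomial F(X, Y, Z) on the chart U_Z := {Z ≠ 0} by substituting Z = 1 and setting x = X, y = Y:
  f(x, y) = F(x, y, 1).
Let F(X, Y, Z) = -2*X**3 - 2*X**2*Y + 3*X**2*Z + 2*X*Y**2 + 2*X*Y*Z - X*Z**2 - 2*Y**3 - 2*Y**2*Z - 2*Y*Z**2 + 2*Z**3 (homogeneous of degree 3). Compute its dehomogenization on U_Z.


f(x, y) = -2*x**3 - 2*x**2*y + 3*x**2 + 2*x*y**2 + 2*x*y - x - 2*y**3 - 2*y**2 - 2*y + 2

On U_Z we set Z = 1. Each monomial c·X^i·Y^j·Z^k in F becomes c·x^i·y^j·1^k = c·x^i·y^j.
Substituting Z = 1: F(X, Y, 1) = -2*x**3 - 2*x**2*y + 3*x**2 + 2*x*y**2 + 2*x*y - x - 2*y**3 - 2*y**2 - 2*y + 2.
Note: deg(f) ≤ deg(F) = 3; strict inequality happens when F is divisible by Z (lost terms).


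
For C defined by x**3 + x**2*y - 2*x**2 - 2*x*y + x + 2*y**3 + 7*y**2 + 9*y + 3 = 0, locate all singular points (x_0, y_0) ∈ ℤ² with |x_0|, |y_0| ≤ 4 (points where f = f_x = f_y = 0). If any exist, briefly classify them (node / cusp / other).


Singular points: {(1, -1)}; classification: cusp.

Compute partial derivatives:
  f_x = 3*x**2 + 2*x*y - 4*x - 2*y + 1.
  f_y = x**2 - 2*x + 6*y**2 + 14*y + 9.
Scan x_0 ∈ {−4, ..., 4}. For each x_0, f_y(x_0, y) is a polynomial in y; find its integer roots y ∈ {−4, ..., 4}, then test f_x and f at those candidates.
  x = -4: f_y(-4, y) = 6*y**2 + 14*y + 33; no integer root y with |y| ≤ 4.
  x = -3: f_y(-3, y) = 6*y**2 + 14*y + 24; no integer root y with |y| ≤ 4.
  x = -2: f_y(-2, y) = 6*y**2 + 14*y + 17; no integer root y with |y| ≤ 4.
  x = -1: f_y(-1, y) = 6*y**2 + 14*y + 12; no integer root y with |y| ≤ 4.
  x = 0: f_y(0, y) = 6*y**2 + 14*y + 9; no integer root y with |y| ≤ 4.
  x = 1: f_y(1, y) = 6*y**2 + 14*y + 8; vanishes at y ∈ {-1}. (1, -1): f_x = 0, f = 0 — SINGULAR.
  x = 2: f_y(2, y) = 6*y**2 + 14*y + 9; no integer root y with |y| ≤ 4.
  x = 3: f_y(3, y) = 6*y**2 + 14*y + 12; no integer root y with |y| ≤ 4.
  x = 4: f_y(4, y) = 6*y**2 + 14*y + 17; no integer root y with |y| ≤ 4.
Only singular point on the grid: (1, -1).
Classify: substitute x = 1 + u, y = -1 + v and expand: f = u**3 + u**2*v + 2*v**3 + v**2.
No constant or linear terms (consistent with a singular point). Quadratic part: v**2. Cubic part: u**3 + u**2*v + 2*v**3.
The quadratic part v**2 is a perfect square, so there is a single (double) tangent line v = 0, i.e. y = -1. Restricting the cubic part to that line (v = 0) leaves u**3 ≠ 0, so f is not divisible by v and the branch is v² ≈ -u**3 to lowest order — this is a cusp.
Classification: cusp.


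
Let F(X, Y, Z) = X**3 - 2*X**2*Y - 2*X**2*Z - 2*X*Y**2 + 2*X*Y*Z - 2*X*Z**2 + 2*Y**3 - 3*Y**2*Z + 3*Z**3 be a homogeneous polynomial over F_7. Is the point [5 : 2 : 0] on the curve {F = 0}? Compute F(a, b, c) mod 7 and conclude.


F(5,2,0) ≡ 1 (mod 7); P is NOT on the curve.

Evaluate F(5, 2, 0) term-by-term (mod 7).
  X**3 ↦ 1·125·1·1 = 125
  -2*X**2*Y ↦ -2·25·2·1 = -100
  -2*X**2*Z ↦ -2·25·1·0 = 0
  -2*X*Y**2 ↦ -2·5·4·1 = -40
  2*X*Y*Z ↦ 2·5·2·0 = 0
  -2*X*Z**2 ↦ -2·5·1·0 = 0
  2*Y**3 ↦ 2·1·8·1 = 16
  -3*Y**2*Z ↦ -3·1·4·0 = 0
  3*Z**3 ↦ 3·1·1·0 = 0
Sum: F(5, 2, 0) = (125) + (-100) + (0) + (-40) + (0) + (0) + (16) + (0) + (0) = 1.
Reducing mod 7: 1 ≡ 1 (mod 7).
Since F(a, b, c) ≡ 1 ≠ 0 (mod 7), P does NOT lie on the curve.


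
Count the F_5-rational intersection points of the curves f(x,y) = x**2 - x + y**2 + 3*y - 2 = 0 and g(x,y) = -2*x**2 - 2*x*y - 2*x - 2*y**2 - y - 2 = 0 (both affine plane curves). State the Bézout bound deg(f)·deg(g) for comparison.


Common zeros: ∅; count = 0; Bézout bound = 4.

deg(f) = 2, deg(g) = 2, so Bézout bound = 4.
Scan x ∈ F_5. For each x, list the y ∈ F_5 with f(x, y) ≡ 0 and those with g(x, y) ≡ 0 (mod 5); the common zeros in that column are the intersection.
  x = 0: f ≡ 0 at y ∈ ∅; g ≡ 0 at y ∈ {1}; common: ∅.
  x = 1: f ≡ 0 at y ∈ ∅; g ≡ 0 at y ∈ {2, 4}; common: ∅.
  x = 2: f ≡ 0 at y ∈ {0, 2}; g ≡ 0 at y ∈ ∅; common: ∅.
  x = 3: f ≡ 0 at y ∈ ∅; g ≡ 0 at y ∈ {1, 3}; common: ∅.
  x = 4: f ≡ 0 at y ∈ {0, 2}; g ≡ 0 at y ∈ {4}; common: ∅.
Collecting: common zeros = ∅, so the count is 0.
Comparison with the Bézout bound: 0 ≤ 4 = deg(f)·deg(g), as expected for curves with no common component (the affine F_5-count falls short of the bound because intersections may lie at infinity, over extension fields, or carry multiplicity).


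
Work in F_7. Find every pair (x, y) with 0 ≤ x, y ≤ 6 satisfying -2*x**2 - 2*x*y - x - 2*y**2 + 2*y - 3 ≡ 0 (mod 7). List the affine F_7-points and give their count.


Affine F_7-points: {(0, 2), (0, 6), (1, 2), (1, 5), (4, 5), (4, 6)}; count = 6.

For each of the 49 pairs (x, y) ∈ F_7², evaluate f(x, y) mod 7. Record the zeros.
  x = 0: [0↦4, 1↦4, 2↦0, 3↦6, 4↦1, 5↦6, 6↦0]  zeros at y ∈ {2, 6}
  x = 1: [0↦1, 1↦6, 2↦0, 3↦4, 4↦4, 5↦0, 6↦6]  zeros at y ∈ {2, 5}
  x = 2: [0↦1, 1↦4, 2↦3, 3↦5, 4↦3, 5↦4, 6↦1]  zeros at y ∈ ∅
  x = 3: [0↦4, 1↦5, 2↦2, 3↦2, 4↦5, 5↦4, 6↦6]  zeros at y ∈ ∅
  x = 4: [0↦3, 1↦2, 2↦4, 3↦2, 4↦3, 5↦0, 6↦0]  zeros at y ∈ {5, 6}
  x = 5: [0↦5, 1↦2, 2↦2, 3↦5, 4↦4, 5↦6, 6↦4]  zeros at y ∈ ∅
  x = 6: [0↦3, 1↦5, 2↦3, 3↦4, 4↦1, 5↦1, 6↦4]  zeros at y ∈ ∅
Collecting zeros: affine points = {(0, 2), (0, 6), (1, 2), (1, 5), (4, 5), (4, 6)}.
Total count |C(F_7)_aff| = 6.


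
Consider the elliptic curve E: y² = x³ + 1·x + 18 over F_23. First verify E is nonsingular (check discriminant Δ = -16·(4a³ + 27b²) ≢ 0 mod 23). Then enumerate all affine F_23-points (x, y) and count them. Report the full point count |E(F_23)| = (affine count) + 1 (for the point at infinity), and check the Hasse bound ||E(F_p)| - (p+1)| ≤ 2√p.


Affine points = {(0, 8), (0, 15), (3, 5), (3, 18), (7, 0), (8, 3), (8, 20), (10, 4), (10, 19), (11, 7), (11, 16), (14, 4), (14, 19), (15, 2), (15, 21), (16, 6), (16, 17), (17, 7), (17, 16), (18, 7), (18, 16), (21, 10), (21, 13), (22, 4), (22, 19)}; affine count = 25; |E(F_23)| = 26.

Discriminant check: Δ ∝ 4a³ + 27b² = 4·1³ + 27·18² = 4·1 + 27·324 ≡ 12 (mod 23). Nonzero ⇒ E is nonsingular.
For each x ∈ F_23, compute rhs = x³ + 1·x + 18 mod 23, then count y ∈ F_23 with y² ≡ rhs.
  x = 0: rhs = 18, matching y values: 8, 15 (2 points).
  x = 1: rhs = 20, matching y values: none (0 points).
  x = 2: rhs = 5, matching y values: none (0 points).
  x = 3: rhs = 2, matching y values: 5, 18 (2 points).
  x = 4: rhs = 17, matching y values: none (0 points).
  x = 5: rhs = 10, matching y values: none (0 points).
  x = 6: rhs = 10, matching y values: none (0 points).
  x = 7: rhs = 0, matching y values: 0 (1 points).
  x = 8: rhs = 9, matching y values: 3, 20 (2 points).
  x = 9: rhs = 20, matching y values: none (0 points).
  x = 10: rhs = 16, matching y values: 4, 19 (2 points).
  x = 11: rhs = 3, matching y values: 7, 16 (2 points).
  x = 12: rhs = 10, matching y values: none (0 points).
  x = 13: rhs = 20, matching y values: none (0 points).
  x = 14: rhs = 16, matching y values: 4, 19 (2 points).
  x = 15: rhs = 4, matching y values: 2, 21 (2 points).
  x = 16: rhs = 13, matching y values: 6, 17 (2 points).
  x = 17: rhs = 3, matching y values: 7, 16 (2 points).
  x = 18: rhs = 3, matching y values: 7, 16 (2 points).
  x = 19: rhs = 19, matching y values: none (0 points).
  x = 20: rhs = 11, matching y values: none (0 points).
  x = 21: rhs = 8, matching y values: 10, 13 (2 points).
  x = 22: rhs = 16, matching y values: 4, 19 (2 points).
Total affine count: 25.
Full point count |E(F_23)| = 25 + 1 = 26.
Hasse bound: |26 − (23+1)| = |2| = 2 ≤ 2√23 ≈ 9.5917 ✓.


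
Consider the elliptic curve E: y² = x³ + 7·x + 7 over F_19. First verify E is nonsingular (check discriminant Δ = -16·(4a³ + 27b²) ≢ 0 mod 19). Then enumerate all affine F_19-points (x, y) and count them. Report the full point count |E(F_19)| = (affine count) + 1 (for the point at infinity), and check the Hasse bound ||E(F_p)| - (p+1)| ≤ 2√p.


Affine points = {(0, 8), (0, 11), (3, 6), (3, 13), (4, 2), (4, 17), (7, 0), (8, 9), (8, 10), (9, 1), (9, 18), (11, 3), (11, 16), (16, 4), (16, 15), (17, 2), (17, 17)}; affine count = 17; |E(F_19)| = 18.

Discriminant check: Δ ∝ 4a³ + 27b² = 4·7³ + 27·7² = 4·343 + 27·49 ≡ 16 (mod 19). Nonzero ⇒ E is nonsingular.
For each x ∈ F_19, compute rhs = x³ + 7·x + 7 mod 19, then count y ∈ F_19 with y² ≡ rhs.
  x = 0: rhs = 7, matching y values: 8, 11 (2 points).
  x = 1: rhs = 15, matching y values: none (0 points).
  x = 2: rhs = 10, matching y values: none (0 points).
  x = 3: rhs = 17, matching y values: 6, 13 (2 points).
  x = 4: rhs = 4, matching y values: 2, 17 (2 points).
  x = 5: rhs = 15, matching y values: none (0 points).
  x = 6: rhs = 18, matching y values: none (0 points).
  x = 7: rhs = 0, matching y values: 0 (1 points).
  x = 8: rhs = 5, matching y values: 9, 10 (2 points).
  x = 9: rhs = 1, matching y values: 1, 18 (2 points).
  x = 10: rhs = 13, matching y values: none (0 points).
  x = 11: rhs = 9, matching y values: 3, 16 (2 points).
  x = 12: rhs = 14, matching y values: none (0 points).
  x = 13: rhs = 15, matching y values: none (0 points).
  x = 14: rhs = 18, matching y values: none (0 points).
  x = 15: rhs = 10, matching y values: none (0 points).
  x = 16: rhs = 16, matching y values: 4, 15 (2 points).
  x = 17: rhs = 4, matching y values: 2, 17 (2 points).
  x = 18: rhs = 18, matching y values: none (0 points).
Total affine count: 17.
Full point count |E(F_19)| = 17 + 1 = 18.
Hasse bound: |18 − (19+1)| = |-2| = 2 ≤ 2√19 ≈ 8.7178 ✓.
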